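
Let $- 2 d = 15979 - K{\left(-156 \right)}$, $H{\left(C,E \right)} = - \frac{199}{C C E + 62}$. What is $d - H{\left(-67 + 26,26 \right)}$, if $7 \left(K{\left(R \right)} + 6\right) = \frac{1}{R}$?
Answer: $- \frac{23874912041}{2987166} \approx -7992.5$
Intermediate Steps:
$K{\left(R \right)} = -6 + \frac{1}{7 R}$
$H{\left(C,E \right)} = - \frac{199}{62 + E C^{2}}$ ($H{\left(C,E \right)} = - \frac{199}{C^{2} E + 62} = - \frac{199}{E C^{2} + 62} = - \frac{199}{62 + E C^{2}}$)
$d = - \frac{17455621}{2184}$ ($d = - \frac{15979 - \left(-6 + \frac{1}{7 \left(-156\right)}\right)}{2} = - \frac{15979 - \left(-6 + \frac{1}{7} \left(- \frac{1}{156}\right)\right)}{2} = - \frac{15979 - \left(-6 - \frac{1}{1092}\right)}{2} = - \frac{15979 - - \frac{6553}{1092}}{2} = - \frac{15979 + \frac{6553}{1092}}{2} = \left(- \frac{1}{2}\right) \frac{17455621}{1092} = - \frac{17455621}{2184} \approx -7992.5$)
$d - H{\left(-67 + 26,26 \right)} = - \frac{17455621}{2184} - - \frac{199}{62 + 26 \left(-67 + 26\right)^{2}} = - \frac{17455621}{2184} - - \frac{199}{62 + 26 \left(-41\right)^{2}} = - \frac{17455621}{2184} - - \frac{199}{62 + 26 \cdot 1681} = - \frac{17455621}{2184} - - \frac{199}{62 + 43706} = - \frac{17455621}{2184} - - \frac{199}{43768} = - \frac{17455621}{2184} + \frac{199}{43768} = - \frac{23874912041}{2987166}$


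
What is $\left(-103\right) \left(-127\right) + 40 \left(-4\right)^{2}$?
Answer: $13721$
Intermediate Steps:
$\left(-103\right) \left(-127\right) + 40 \left(-4\right)^{2} = 13081 + 40 \cdot 16 = 13081 + 640 = 13721$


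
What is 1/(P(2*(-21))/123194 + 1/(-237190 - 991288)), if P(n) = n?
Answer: -75670559366/25859635 ≈ -2926.2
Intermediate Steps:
1/(P(2*(-21))/123194 + 1/(-237190 - 991288)) = 1/((2*(-21))/123194 + 1/(-237190 - 991288)) = 1/(-42*1/123194 + 1/(-1228478)) = 1/(-21/61597 - 1/1228478) = 1/(-25859635/75670559366) = -75670559366/25859635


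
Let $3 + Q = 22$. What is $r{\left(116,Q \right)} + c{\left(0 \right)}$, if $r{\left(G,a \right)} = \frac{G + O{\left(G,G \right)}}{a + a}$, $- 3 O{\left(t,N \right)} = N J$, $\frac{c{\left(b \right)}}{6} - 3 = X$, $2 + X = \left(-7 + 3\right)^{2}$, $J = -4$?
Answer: $\frac{6220}{57} \approx 109.12$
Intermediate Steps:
$X = 14$ ($X = -2 + \left(-7 + 3\right)^{2} = -2 + \left(-4\right)^{2} = -2 + 16 = 14$)
$Q = 19$ ($Q = -3 + 22 = 19$)
$c{\left(b \right)} = 102$ ($c{\left(b \right)} = 18 + 6 \cdot 14 = 18 + 84 = 102$)
$O{\left(t,N \right)} = \frac{4 N}{3}$ ($O{\left(t,N \right)} = - \frac{N \left(-4\right)}{3} = - \frac{\left(-4\right) N}{3} = \frac{4 N}{3}$)
$r{\left(G,a \right)} = \frac{7 G}{6 a}$ ($r{\left(G,a \right)} = \frac{G + \frac{4 G}{3}}{a + a} = \frac{\frac{7}{3} G}{2 a} = \frac{7 G}{3} \frac{1}{2 a} = \frac{7 G}{6 a}$)
$r{\left(116,Q \right)} + c{\left(0 \right)} = \frac{7}{6} \cdot 116 \cdot \frac{1}{19} + 102 = \frac{406}{57} + 102 = \frac{6220}{57}$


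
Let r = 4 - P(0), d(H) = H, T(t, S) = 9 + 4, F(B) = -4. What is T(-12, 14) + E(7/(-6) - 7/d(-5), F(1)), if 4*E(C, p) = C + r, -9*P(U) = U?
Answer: 1687/120 ≈ 14.058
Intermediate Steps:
T(t, S) = 13
P(U) = -U/9
r = 4 (r = 4 - (-1)*0/9 = 4 - 1*0 = 4 + 0 = 4)
E(C, p) = 1 + C/4 (E(C, p) = (C + 4)/4 = (4 + C)/4 = 1 + C/4)
T(-12, 14) + E(7/(-6) - 7/d(-5), F(1)) = 13 + (1 + (7/(-6) - 7/(-5))/4) = 13 + (1 + (7*(-⅙) - 7*(-⅕))/4) = 13 + (1 + (-7/6 + 7/5)/4) = 13 + (1 + (¼)*(7/30)) = 13 + (1 + 7/120) = 13 + 127/120 = 1687/120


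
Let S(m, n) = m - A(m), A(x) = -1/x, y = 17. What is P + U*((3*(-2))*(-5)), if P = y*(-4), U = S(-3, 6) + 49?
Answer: 1302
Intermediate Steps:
S(m, n) = m + 1/m (S(m, n) = m - (-1)/m = m + 1/m)
U = 137/3 (U = (-3 + 1/(-3)) + 49 = (-3 - ⅓) + 49 = -10/3 + 49 = 137/3 ≈ 45.667)
P = -68 (P = 17*(-4) = -68)
P + U*((3*(-2))*(-5)) = -68 + 137*((3*(-2))*(-5))/3 = -68 + 137*(-6*(-5))/3 = -68 + (137/3)*30 = -68 + 1370 = 1302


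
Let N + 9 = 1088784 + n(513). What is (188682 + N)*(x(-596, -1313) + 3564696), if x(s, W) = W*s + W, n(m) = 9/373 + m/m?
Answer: 2070800671740833/373 ≈ 5.5517e+12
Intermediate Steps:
n(m) = 382/373 (n(m) = 9*(1/373) + 1 = 9/373 + 1 = 382/373)
x(s, W) = W + W*s
N = 406113457/373 (N = -9 + (1088784 + 382/373) = -9 + 406116814/373 = 406113457/373 ≈ 1.0888e+6)
(188682 + N)*(x(-596, -1313) + 3564696) = (188682 + 406113457/373)*(-1313*(1 - 596) + 3564696) = 476491843*(-1313*(-595) + 3564696)/373 = 476491843*(781235 + 3564696)/373 = (476491843/373)*4345931 = 2070800671740833/373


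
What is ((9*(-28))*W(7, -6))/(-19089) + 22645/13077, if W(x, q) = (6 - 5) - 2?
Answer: 2269709/1320777 ≈ 1.7185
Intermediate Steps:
W(x, q) = -1 (W(x, q) = 1 - 2 = -1)
((9*(-28))*W(7, -6))/(-19089) + 22645/13077 = ((9*(-28))*(-1))/(-19089) + 22645/13077 = -252*(-1)*(-1/19089) + 22645*(1/13077) = 252*(-1/19089) + 22645/13077 = -4/303 + 22645/13077 = 2269709/1320777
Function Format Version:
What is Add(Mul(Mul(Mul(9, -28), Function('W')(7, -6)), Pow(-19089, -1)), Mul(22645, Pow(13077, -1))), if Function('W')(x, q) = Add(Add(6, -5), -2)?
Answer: Rational(2269709, 1320777) ≈ 1.7185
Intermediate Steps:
Function('W')(x, q) = -1 (Function('W')(x, q) = Add(1, -2) = -1)
Add(Mul(Mul(Mul(9, -28), Function('W')(7, -6)), Pow(-19089, -1)), Mul(22645, Pow(13077, -1))) = Add(Mul(Mul(Mul(9, -28), -1), Pow(-19089, -1)), Mul(22645, Pow(13077, -1))) = Add(Mul(Mul(-252, -1), Rational(-1, 19089)), Mul(22645, Rational(1, 13077))) = Add(Mul(252, Rational(-1, 19089)), Rational(22645, 13077)) = Add(Rational(-4, 303), Rational(22645, 13077)) = Rational(2269709, 1320777)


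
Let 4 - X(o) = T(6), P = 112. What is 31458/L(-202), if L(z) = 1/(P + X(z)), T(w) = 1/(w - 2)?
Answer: 7282527/2 ≈ 3.6413e+6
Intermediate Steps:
T(w) = 1/(-2 + w)
X(o) = 15/4 (X(o) = 4 - 1/(-2 + 6) = 4 - 1/4 = 15/4)
L(z) = 4/463 (L(z) = 1/(112 + 15/4) = 1/(463/4) = 4/463)
31458/L(-202) = 31458/(4/463) = 31458*(463/4) = 7282527/2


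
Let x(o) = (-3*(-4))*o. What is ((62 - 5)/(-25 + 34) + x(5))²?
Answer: 39601/9 ≈ 4400.1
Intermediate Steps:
x(o) = 12*o
((62 - 5)/(-25 + 34) + x(5))² = ((62 - 5)/(-25 + 34) + 12*5)² = (57/9 + 60)² = (57*(⅑) + 60)² = (19/3 + 60)² = (199/3)² = 39601/9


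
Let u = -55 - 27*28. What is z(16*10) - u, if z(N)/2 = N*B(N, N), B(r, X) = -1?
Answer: 491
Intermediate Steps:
z(N) = -2*N (z(N) = 2*(N*(-1)) = 2*(-N) = -2*N)
u = -811 (u = -55 - 756 = -811)
z(16*10) - u = -32*10 - 1*(-811) = -2*160 + 811 = -320 + 811 = 491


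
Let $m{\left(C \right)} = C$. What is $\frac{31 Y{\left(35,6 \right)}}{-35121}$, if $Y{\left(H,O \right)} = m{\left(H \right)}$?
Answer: $- \frac{1085}{35121} \approx -0.030893$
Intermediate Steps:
$Y{\left(H,O \right)} = H$
$\frac{31 Y{\left(35,6 \right)}}{-35121} = \frac{31 \cdot 35}{-35121} = 1085 \left(- \frac{1}{35121}\right) = - \frac{1085}{35121}$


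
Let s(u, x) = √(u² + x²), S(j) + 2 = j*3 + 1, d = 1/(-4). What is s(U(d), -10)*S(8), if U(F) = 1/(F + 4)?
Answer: 46*√5629/15 ≈ 230.08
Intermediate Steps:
d = -¼ ≈ -0.25000
S(j) = -1 + 3*j (S(j) = -2 + (j*3 + 1) = -2 + (3*j + 1) = -2 + (1 + 3*j) = -1 + 3*j)
U(F) = 1/(4 + F)
s(U(d), -10)*S(8) = √((1/(4 - ¼))² + (-10)²)*(-1 + 3*8) = √((1/(15/4))² + 100)*(-1 + 24) = √((4/15)² + 100)*23 = √(16/225 + 100)*23 = √(22516/225)*23 = (2*√5629/15)*23 = 46*√5629/15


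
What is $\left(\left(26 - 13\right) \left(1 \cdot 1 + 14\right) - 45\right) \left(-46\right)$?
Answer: $-6900$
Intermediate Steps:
$\left(\left(26 - 13\right) \left(1 \cdot 1 + 14\right) - 45\right) \left(-46\right) = \left(13 \left(1 + 14\right) - 45\right) \left(-46\right) = \left(13 \cdot 15 - 45\right) \left(-46\right) = \left(195 - 45\right) \left(-46\right) = 150 \left(-46\right) = -6900$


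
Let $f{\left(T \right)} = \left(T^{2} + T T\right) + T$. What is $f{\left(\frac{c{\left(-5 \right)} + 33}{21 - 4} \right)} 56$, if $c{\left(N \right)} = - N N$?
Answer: $\frac{14784}{289} \approx 51.156$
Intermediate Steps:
$c{\left(N \right)} = - N^{2}$
$f{\left(T \right)} = T + 2 T^{2}$ ($f{\left(T \right)} = \left(T^{2} + T^{2}\right) + T = 2 T^{2} + T = T + 2 T^{2}$)
$f{\left(\frac{c{\left(-5 \right)} + 33}{21 - 4} \right)} 56 = \frac{- \left(-5\right)^{2} + 33}{21 - 4} \left(1 + 2 \frac{- \left(-5\right)^{2} + 33}{21 - 4}\right) 56 = \frac{\left(-1\right) 25 + 33}{17} \left(1 + 2 \frac{\left(-1\right) 25 + 33}{17}\right) 56 = \left(-25 + 33\right) \frac{1}{17} \left(1 + 2 \left(-25 + 33\right) \frac{1}{17}\right) 56 = 8 \cdot \frac{1}{17} \left(1 + 2 \cdot 8 \cdot \frac{1}{17}\right) 56 = \frac{8 \left(1 + 2 \cdot \frac{8}{17}\right)}{17} \cdot 56 = \frac{8 \left(1 + \frac{16}{17}\right)}{17} \cdot 56 = \frac{8}{17} \cdot \frac{33}{17} \cdot 56 = \frac{264}{289} \cdot 56 = \frac{14784}{289}$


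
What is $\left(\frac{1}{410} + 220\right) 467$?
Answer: $\frac{42123867}{410} \approx 1.0274 \cdot 10^{5}$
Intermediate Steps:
$\left(\frac{1}{410} + 220\right) 467 = \frac{90201}{410} \cdot 467 = \frac{42123867}{410}$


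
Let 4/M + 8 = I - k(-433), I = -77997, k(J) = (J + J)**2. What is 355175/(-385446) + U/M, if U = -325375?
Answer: 51919154208190775/770892 ≈ 6.7349e+10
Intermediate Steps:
k(J) = 4*J**2 (k(J) = (2*J)**2 = 4*J**2)
M = -4/827961 (M = 4/(-8 + (-77997 - 4*(-433)**2)) = 4/(-8 + (-77997 - 4*187489)) = 4/(-8 + (-77997 - 1*749956)) = 4/(-8 + (-77997 - 749956)) = 4/(-8 - 827953) = 4/(-827961) = 4*(-1/827961) = -4/827961 ≈ -4.8311e-6)
355175/(-385446) + U/M = 355175/(-385446) - 325375/(-4/827961) = 355175*(-1/385446) - 325375*(-827961/4) = -355175/385446 + 269397810375/4 = 51919154208190775/770892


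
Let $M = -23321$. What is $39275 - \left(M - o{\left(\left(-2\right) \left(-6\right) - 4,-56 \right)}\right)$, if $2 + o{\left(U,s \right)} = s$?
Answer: $62538$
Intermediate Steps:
$o{\left(U,s \right)} = -2 + s$
$39275 - \left(M - o{\left(\left(-2\right) \left(-6\right) - 4,-56 \right)}\right) = 39275 - -23263 = 39275 + \left(-58 + 23321\right) = 39275 + 23263 = 62538$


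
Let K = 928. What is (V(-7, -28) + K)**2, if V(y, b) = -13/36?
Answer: 1115226025/1296 ≈ 8.6051e+5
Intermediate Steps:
V(y, b) = -13/36 (V(y, b) = -13*1/36 = -13/36)
(V(-7, -28) + K)**2 = (-13/36 + 928)**2 = (33395/36)**2 = 1115226025/1296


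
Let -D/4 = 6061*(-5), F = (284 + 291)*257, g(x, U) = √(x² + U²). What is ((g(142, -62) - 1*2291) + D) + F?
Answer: 266704 + 2*√6002 ≈ 2.6686e+5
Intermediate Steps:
g(x, U) = √(U² + x²)
F = 147775 (F = 575*257 = 147775)
D = 121220 (D = -24244*(-5) = -4*(-30305) = 121220)
((g(142, -62) - 1*2291) + D) + F = ((√((-62)² + 142²) - 1*2291) + 121220) + 147775 = ((√(3844 + 20164) - 2291) + 121220) + 147775 = ((√24008 - 2291) + 121220) + 147775 = ((2*√6002 - 2291) + 121220) + 147775 = ((-2291 + 2*√6002) + 121220) + 147775 = (118929 + 2*√6002) + 147775 = 266704 + 2*√6002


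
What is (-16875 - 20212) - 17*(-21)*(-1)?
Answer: -37444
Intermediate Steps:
(-16875 - 20212) - 17*(-21)*(-1) = -37087 + 357*(-1) = -37087 - 357 = -37444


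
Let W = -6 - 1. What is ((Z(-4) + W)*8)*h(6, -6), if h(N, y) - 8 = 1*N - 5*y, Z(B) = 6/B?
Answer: -2992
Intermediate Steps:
W = -7
h(N, y) = 8 + N - 5*y (h(N, y) = 8 + (1*N - 5*y) = 8 + (N - 5*y) = 8 + N - 5*y)
((Z(-4) + W)*8)*h(6, -6) = ((6/(-4) - 7)*8)*(8 + 6 - 5*(-6)) = ((6*(-1/4) - 7)*8)*(8 + 6 + 30) = ((-3/2 - 7)*8)*44 = -17/2*8*44 = -68*44 = -2992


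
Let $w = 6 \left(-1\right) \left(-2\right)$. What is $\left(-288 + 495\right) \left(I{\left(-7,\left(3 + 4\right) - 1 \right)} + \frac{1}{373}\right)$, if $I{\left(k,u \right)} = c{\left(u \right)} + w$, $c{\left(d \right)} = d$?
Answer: $\frac{1390005}{373} \approx 3726.6$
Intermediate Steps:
$w = 12$ ($w = \left(-6\right) \left(-2\right) = 12$)
$I{\left(k,u \right)} = 12 + u$ ($I{\left(k,u \right)} = u + 12 = 12 + u$)
$\left(-288 + 495\right) \left(I{\left(-7,\left(3 + 4\right) - 1 \right)} + \frac{1}{373}\right) = \left(-288 + 495\right) \left(\left(12 + \left(\left(3 + 4\right) - 1\right)\right) + \frac{1}{373}\right) = 207 \left(\left(12 + \left(7 - 1\right)\right) + \frac{1}{373}\right) = 207 \left(\left(12 + 6\right) + \frac{1}{373}\right) = 207 \left(18 + \frac{1}{373}\right) = 207 \cdot \frac{6715}{373} = \frac{1390005}{373}$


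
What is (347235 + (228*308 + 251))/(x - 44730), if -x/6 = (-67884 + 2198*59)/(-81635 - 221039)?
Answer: -31607489135/3384559308 ≈ -9.3387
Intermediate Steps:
x = 185394/151337 (x = -6*(-67884 + 2198*59)/(-81635 - 221039) = -6*(-67884 + 129682)/(-302674) = -370788*(-1)/302674 = -6*(-30899/151337) = 185394/151337 ≈ 1.2250)
(347235 + (228*308 + 251))/(x - 44730) = (347235 + (228*308 + 251))/(185394/151337 - 44730) = (347235 + (70224 + 251))/(-6769118616/151337) = (347235 + 70475)*(-151337/6769118616) = 417710*(-151337/6769118616) = -31607489135/3384559308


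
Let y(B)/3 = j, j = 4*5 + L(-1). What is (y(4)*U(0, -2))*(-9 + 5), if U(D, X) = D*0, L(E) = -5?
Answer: 0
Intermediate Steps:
U(D, X) = 0
j = 15 (j = 4*5 - 5 = 20 - 5 = 15)
y(B) = 45 (y(B) = 3*15 = 45)
(y(4)*U(0, -2))*(-9 + 5) = (45*0)*(-9 + 5) = 0*(-4) = 0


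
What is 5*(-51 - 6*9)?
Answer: -525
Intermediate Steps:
5*(-51 - 6*9) = 5*(-51 - 54) = 5*(-105) = -525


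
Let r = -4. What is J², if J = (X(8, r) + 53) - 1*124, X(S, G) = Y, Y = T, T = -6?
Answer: 5929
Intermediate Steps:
Y = -6
X(S, G) = -6
J = -77 (J = (-6 + 53) - 1*124 = 47 - 124 = -77)
J² = (-77)² = 5929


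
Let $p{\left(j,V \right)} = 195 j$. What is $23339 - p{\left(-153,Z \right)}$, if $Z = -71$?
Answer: $53174$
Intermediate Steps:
$23339 - p{\left(-153,Z \right)} = 23339 - 195 \left(-153\right) = 23339 - -29835 = 23339 + 29835 = 53174$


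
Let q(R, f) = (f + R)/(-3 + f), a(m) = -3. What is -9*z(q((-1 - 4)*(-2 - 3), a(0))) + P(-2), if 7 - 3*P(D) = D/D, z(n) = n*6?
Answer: 200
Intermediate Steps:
q(R, f) = (R + f)/(-3 + f)
z(n) = 6*n
P(D) = 2 (P(D) = 7/3 - D/(3*D) = 7/3 - 1/3*1 = 7/3 - 1/3 = 2)
-9*z(q((-1 - 4)*(-2 - 3), a(0))) + P(-2) = -54*((-1 - 4)*(-2 - 3) - 3)/(-3 - 3) + 2 = -54*(-5*(-5) - 3)/(-6) + 2 = -54*(-(25 - 3)/6) + 2 = -54*(-1/6*22) + 2 = -54*(-11)/3 + 2 = -9*(-22) + 2 = 198 + 2 = 200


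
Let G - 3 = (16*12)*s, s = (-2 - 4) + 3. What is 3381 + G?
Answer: 2808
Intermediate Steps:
s = -3 (s = -6 + 3 = -3)
G = -573 (G = 3 + (16*12)*(-3) = 3 + 192*(-3) = 3 - 576 = -573)
3381 + G = 3381 - 573 = 2808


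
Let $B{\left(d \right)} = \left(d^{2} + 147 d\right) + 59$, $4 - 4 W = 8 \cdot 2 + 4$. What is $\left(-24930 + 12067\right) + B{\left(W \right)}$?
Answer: $-13376$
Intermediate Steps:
$W = -4$ ($W = 1 - \frac{8 \cdot 2 + 4}{4} = 1 - \frac{16 + 4}{4} = 1 - 5 = -4$)
$B{\left(d \right)} = 59 + d^{2} + 147 d$
$\left(-24930 + 12067\right) + B{\left(W \right)} = \left(-24930 + 12067\right) + \left(59 + \left(-4\right)^{2} + 147 \left(-4\right)\right) = -12863 + \left(59 + 16 - 588\right) = -12863 - 513 = -13376$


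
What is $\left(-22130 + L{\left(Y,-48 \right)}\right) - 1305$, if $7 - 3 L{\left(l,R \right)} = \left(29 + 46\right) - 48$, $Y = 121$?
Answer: $- \frac{70325}{3} \approx -23442.0$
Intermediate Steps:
$L{\left(l,R \right)} = - \frac{20}{3}$ ($L{\left(l,R \right)} = \frac{7}{3} - \frac{\left(29 + 46\right) - 48}{3} = \frac{7}{3} - \frac{75 - 48}{3} = \frac{7}{3} - 9 = - \frac{20}{3}$)
$\left(-22130 + L{\left(Y,-48 \right)}\right) - 1305 = \left(-22130 - \frac{20}{3}\right) - 1305 = - \frac{66410}{3} - 1305 = - \frac{70325}{3}$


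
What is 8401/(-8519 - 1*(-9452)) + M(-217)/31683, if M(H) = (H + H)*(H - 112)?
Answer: 44376469/3284471 ≈ 13.511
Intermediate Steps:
M(H) = 2*H*(-112 + H) (M(H) = (2*H)*(-112 + H) = 2*H*(-112 + H))
8401/(-8519 - 1*(-9452)) + M(-217)/31683 = 8401/(-8519 - 1*(-9452)) + (2*(-217)*(-112 - 217))/31683 = 8401/(-8519 + 9452) + (2*(-217)*(-329))*(1/31683) = 8401/933 + 142786*(1/31683) = 8401*(1/933) + 142786/31683 = 8401/933 + 142786/31683 = 44376469/3284471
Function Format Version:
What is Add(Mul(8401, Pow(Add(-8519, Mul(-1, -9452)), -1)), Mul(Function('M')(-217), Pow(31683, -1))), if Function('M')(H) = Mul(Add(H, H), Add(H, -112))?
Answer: Rational(44376469, 3284471) ≈ 13.511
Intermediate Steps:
Function('M')(H) = Mul(2, H, Add(-112, H)) (Function('M')(H) = Mul(Mul(2, H), Add(-112, H)) = Mul(2, H, Add(-112, H)))
Add(Mul(8401, Pow(Add(-8519, Mul(-1, -9452)), -1)), Mul(Function('M')(-217), Pow(31683, -1))) = Add(Mul(8401, Pow(Add(-8519, Mul(-1, -9452)), -1)), Mul(Mul(2, -217, Add(-112, -217)), Pow(31683, -1))) = Add(Mul(8401, Pow(Add(-8519, 9452), -1)), Mul(Mul(2, -217, -329), Rational(1, 31683))) = Add(Mul(8401, Pow(933, -1)), Mul(142786, Rational(1, 31683))) = Add(Mul(8401, Rational(1, 933)), Rational(142786, 31683)) = Add(Rational(8401, 933), Rational(142786, 31683)) = Rational(44376469, 3284471)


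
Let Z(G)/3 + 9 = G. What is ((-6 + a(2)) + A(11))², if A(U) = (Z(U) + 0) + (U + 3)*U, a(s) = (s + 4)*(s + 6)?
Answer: 40804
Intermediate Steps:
Z(G) = -27 + 3*G
a(s) = (4 + s)*(6 + s)
A(U) = -27 + 3*U + U*(3 + U) (A(U) = ((-27 + 3*U) + 0) + (U + 3)*U = (-27 + 3*U) + (3 + U)*U = (-27 + 3*U) + U*(3 + U) = -27 + 3*U + U*(3 + U))
((-6 + a(2)) + A(11))² = ((-6 + (24 + 2² + 10*2)) + (-27 + 11² + 6*11))² = ((-6 + (24 + 4 + 20)) + (-27 + 121 + 66))² = ((-6 + 48) + 160)² = (42 + 160)² = 202² = 40804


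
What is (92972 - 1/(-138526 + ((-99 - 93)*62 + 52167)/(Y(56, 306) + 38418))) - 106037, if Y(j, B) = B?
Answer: -23361267630247/1788080187 ≈ -13065.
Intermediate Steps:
(92972 - 1/(-138526 + ((-99 - 93)*62 + 52167)/(Y(56, 306) + 38418))) - 106037 = (92972 - 1/(-138526 + ((-99 - 93)*62 + 52167)/(306 + 38418))) - 106037 = (92972 - 1/(-138526 + (-192*62 + 52167)/38724)) - 106037 = (92972 - 1/(-138526 + (-11904 + 52167)*(1/38724))) - 106037 = (92972 - 1/(-138526 + 40263*(1/38724))) - 106037 = (92972 - 1/(-138526 + 13421/12908)) - 106037 = (92972 - 1/(-1788080187/12908)) - 106037 = (92972 - 1*(-12908/1788080187)) - 106037 = (92972 + 12908/1788080187) - 106037 = 166241391158672/1788080187 - 106037 = -23361267630247/1788080187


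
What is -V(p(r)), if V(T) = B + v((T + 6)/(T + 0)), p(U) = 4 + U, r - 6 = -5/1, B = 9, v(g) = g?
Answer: -56/5 ≈ -11.200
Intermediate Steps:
r = 1 (r = 6 - 5/1 = 6 - 5*1 = 6 - 5 = 1)
V(T) = 9 + (6 + T)/T (V(T) = 9 + (T + 6)/(T + 0) = 9 + (6 + T)/T)
-V(p(r)) = -(10 + 6/(4 + 1)) = -(10 + 6/5) = -1*56/5 = -56/5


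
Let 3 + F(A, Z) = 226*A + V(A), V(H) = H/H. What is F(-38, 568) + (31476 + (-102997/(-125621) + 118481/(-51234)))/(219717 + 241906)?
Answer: -25520998730164326919/2971036240067622 ≈ -8589.9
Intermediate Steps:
V(H) = 1
F(A, Z) = -2 + 226*A (F(A, Z) = -3 + (226*A + 1) = -3 + (1 + 226*A) = -2 + 226*A)
F(-38, 568) + (31476 + (-102997/(-125621) + 118481/(-51234)))/(219717 + 241906) = (-2 + 226*(-38)) + (31476 + (-102997/(-125621) + 118481/(-51234)))/(219717 + 241906) = (-2 - 8588) + (31476 + (-102997*(-1/125621) + 118481*(-1/51234)))/461623 = -8590 + (31476 + (102997/125621 - 118481/51234))*(1/461623) = -8590 + (31476 - 9606753403/6436066314)*(1/461623) = -8590 + (202572016546061/6436066314)*(1/461623) = -8590 + 202572016546061/2971036240067622 = -25520998730164326919/2971036240067622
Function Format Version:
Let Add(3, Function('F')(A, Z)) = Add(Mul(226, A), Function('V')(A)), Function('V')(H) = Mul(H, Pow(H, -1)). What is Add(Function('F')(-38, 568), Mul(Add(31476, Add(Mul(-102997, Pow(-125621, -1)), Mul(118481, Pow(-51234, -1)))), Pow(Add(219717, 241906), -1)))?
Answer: Rational(-25520998730164326919, 2971036240067622) ≈ -8589.9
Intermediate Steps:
Function('V')(H) = 1
Function('F')(A, Z) = Add(-2, Mul(226, A)) (Function('F')(A, Z) = Add(-3, Add(Mul(226, A), 1)) = Add(-3, Add(1, Mul(226, A))) = Add(-2, Mul(226, A)))
Add(Function('F')(-38, 568), Mul(Add(31476, Add(Mul(-102997, Pow(-125621, -1)), Mul(118481, Pow(-51234, -1)))), Pow(Add(219717, 241906), -1))) = Add(Add(-2, Mul(226, -38)), Mul(Add(31476, Add(Mul(-102997, Pow(-125621, -1)), Mul(118481, Pow(-51234, -1)))), Pow(Add(219717, 241906), -1))) = Add(Add(-2, -8588), Mul(Add(31476, Add(Mul(-102997, Rational(-1, 125621)), Mul(118481, Rational(-1, 51234)))), Pow(461623, -1))) = Add(-8590, Mul(Add(31476, Add(Rational(102997, 125621), Rational(-118481, 51234))), Rational(1, 461623))) = Add(-8590, Mul(Add(31476, Rational(-9606753403, 6436066314)), Rational(1, 461623))) = Add(-8590, Mul(Rational(202572016546061, 6436066314), Rational(1, 461623))) = Add(-8590, Rational(202572016546061, 2971036240067622)) = Rational(-25520998730164326919, 2971036240067622)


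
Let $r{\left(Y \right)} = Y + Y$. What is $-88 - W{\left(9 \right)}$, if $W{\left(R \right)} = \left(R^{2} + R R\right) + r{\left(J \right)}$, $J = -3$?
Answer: $-244$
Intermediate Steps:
$r{\left(Y \right)} = 2 Y$
$W{\left(R \right)} = -6 + 2 R^{2}$ ($W{\left(R \right)} = \left(R^{2} + R R\right) + 2 \left(-3\right) = \left(R^{2} + R^{2}\right) - 6 = 2 R^{2} - 6 = -6 + 2 R^{2}$)
$-88 - W{\left(9 \right)} = -88 - \left(-6 + 2 \cdot 9^{2}\right) = -88 - \left(-6 + 2 \cdot 81\right) = -88 - \left(-6 + 162\right) = -88 - 156 = -244$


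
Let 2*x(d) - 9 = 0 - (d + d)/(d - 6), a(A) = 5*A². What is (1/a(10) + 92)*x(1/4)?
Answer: 9614209/23000 ≈ 418.01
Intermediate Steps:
x(d) = 9/2 - d/(-6 + d) (x(d) = 9/2 + (0 - (d + d)/(d - 6))/2 = 9/2 + (0 - 2*d/(-6 + d))/2 = 9/2 + (-2*d/(-6 + d))/2 = 9/2 - d/(-6 + d))
(1/a(10) + 92)*x(1/4) = (1/(5*10²) + 92)*((-54 + 7*(1/4))/(2*(-6 + 1/4))) = (1/(5*100) + 92)*((-54 + 7*(1*(¼)))/(2*(-6 + 1*(¼)))) = (1/500 + 92)*((-54 + 7*(¼))/(2*(-6 + ¼))) = (1/500 + 92)*((-54 + 7/4)/(2*(-23/4))) = 46001*((½)*(-4/23)*(-209/4))/500 = (46001/500)*(209/46) = 9614209/23000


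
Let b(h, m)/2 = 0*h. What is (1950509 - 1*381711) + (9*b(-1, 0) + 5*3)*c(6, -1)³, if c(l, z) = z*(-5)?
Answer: 1570673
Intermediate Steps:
c(l, z) = -5*z
b(h, m) = 0 (b(h, m) = 2*(0*h) = 2*0 = 0)
(1950509 - 1*381711) + (9*b(-1, 0) + 5*3)*c(6, -1)³ = (1950509 - 1*381711) + (9*0 + 5*3)*(-5*(-1))³ = (1950509 - 381711) + (0 + 15)*5³ = 1568798 + 15*125 = 1568798 + 1875 = 1570673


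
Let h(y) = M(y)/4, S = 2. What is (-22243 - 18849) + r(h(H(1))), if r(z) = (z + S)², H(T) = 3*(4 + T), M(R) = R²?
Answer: -603183/16 ≈ -37699.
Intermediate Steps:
H(T) = 12 + 3*T
h(y) = y²/4
r(z) = (2 + z)² (r(z) = (z + 2)² = (2 + z)²)
(-22243 - 18849) + r(h(H(1))) = (-22243 - 18849) + (2 + (12 + 3*1)²/4)² = -41092 + (2 + (12 + 3)²/4)² = -41092 + (2 + (¼)*15²)² = -41092 + (2 + (¼)*225)² = -41092 + (2 + 225/4)² = -41092 + (233/4)² = -41092 + 54289/16 = -603183/16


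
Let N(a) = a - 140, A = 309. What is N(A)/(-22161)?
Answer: -169/22161 ≈ -0.0076260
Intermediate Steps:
N(a) = -140 + a
N(A)/(-22161) = (-140 + 309)/(-22161) = 169*(-1/22161) = -169/22161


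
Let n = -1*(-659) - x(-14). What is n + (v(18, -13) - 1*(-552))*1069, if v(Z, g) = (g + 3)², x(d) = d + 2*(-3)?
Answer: 697667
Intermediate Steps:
x(d) = -6 + d (x(d) = d - 6 = -6 + d)
v(Z, g) = (3 + g)²
n = 679 (n = -1*(-659) - (-6 - 14) = 659 - 1*(-20) = 659 + 20 = 679)
n + (v(18, -13) - 1*(-552))*1069 = 679 + ((3 - 13)² - 1*(-552))*1069 = 679 + ((-10)² + 552)*1069 = 679 + (100 + 552)*1069 = 679 + 652*1069 = 679 + 696988 = 697667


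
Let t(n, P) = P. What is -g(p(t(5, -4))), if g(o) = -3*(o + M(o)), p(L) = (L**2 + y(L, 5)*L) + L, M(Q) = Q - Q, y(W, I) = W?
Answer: 84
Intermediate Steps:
M(Q) = 0
p(L) = L + 2*L**2 (p(L) = (L**2 + L*L) + L = (L**2 + L**2) + L = 2*L**2 + L = L + 2*L**2)
g(o) = -3*o (g(o) = -3*(o + 0) = -3*o)
-g(p(t(5, -4))) = -(-3)*(-4*(1 + 2*(-4))) = -(-3)*(-4*(1 - 8)) = -(-3)*(-4*(-7)) = -(-3)*28 = -1*(-84) = 84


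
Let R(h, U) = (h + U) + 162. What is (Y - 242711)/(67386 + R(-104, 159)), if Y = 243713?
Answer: 1002/67603 ≈ 0.014822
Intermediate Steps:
R(h, U) = 162 + U + h (R(h, U) = (U + h) + 162 = 162 + U + h)
(Y - 242711)/(67386 + R(-104, 159)) = (243713 - 242711)/(67386 + (162 + 159 - 104)) = 1002/(67386 + 217) = 1002/67603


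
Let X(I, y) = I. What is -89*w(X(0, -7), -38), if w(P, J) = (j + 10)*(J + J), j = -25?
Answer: -101460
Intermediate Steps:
w(P, J) = -30*J (w(P, J) = (-25 + 10)*(J + J) = -30*J)
-89*w(X(0, -7), -38) = -(-2670)*(-38) = -89*1140 = -101460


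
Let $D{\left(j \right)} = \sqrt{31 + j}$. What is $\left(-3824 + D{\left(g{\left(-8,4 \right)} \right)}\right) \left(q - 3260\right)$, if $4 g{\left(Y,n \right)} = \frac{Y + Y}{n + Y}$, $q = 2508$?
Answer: $2875648 - 3008 \sqrt{2} \approx 2.8714 \cdot 10^{6}$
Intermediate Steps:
$g{\left(Y,n \right)} = \frac{Y}{2 \left(Y + n\right)}$ ($g{\left(Y,n \right)} = \frac{\left(Y + Y\right) \frac{1}{n + Y}}{4} = \frac{2 Y \frac{1}{Y + n}}{4} = \frac{Y}{2 \left(Y + n\right)}$)
$\left(-3824 + D{\left(g{\left(-8,4 \right)} \right)}\right) \left(q - 3260\right) = \left(-3824 + \sqrt{31 + \frac{1}{2} \left(-8\right) \frac{1}{-8 + 4}}\right) \left(2508 - 3260\right) = \left(-3824 + \sqrt{31 + \frac{1}{2} \left(-8\right) \frac{1}{-4}}\right) \left(-752\right) = \left(-3824 + \sqrt{31 + \frac{1}{2} \left(-8\right) \left(- \frac{1}{4}\right)}\right) \left(-752\right) = \left(-3824 + \sqrt{31 + 1}\right) \left(-752\right) = \left(-3824 + \sqrt{32}\right) \left(-752\right) = \left(-3824 + 4 \sqrt{2}\right) \left(-752\right) = 2875648 - 3008 \sqrt{2}$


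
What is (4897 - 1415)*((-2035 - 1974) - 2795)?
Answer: -23691528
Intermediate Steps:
(4897 - 1415)*((-2035 - 1974) - 2795) = 3482*(-4009 - 2795) = 3482*(-6804) = -23691528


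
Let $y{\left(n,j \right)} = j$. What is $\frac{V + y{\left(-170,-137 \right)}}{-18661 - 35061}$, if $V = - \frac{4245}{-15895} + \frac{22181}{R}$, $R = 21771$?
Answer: $\frac{229092055}{90685368378} \approx 0.0025262$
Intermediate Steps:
$V = \frac{2170658}{1688049}$ ($V = - \frac{4245}{-15895} + \frac{22181}{21771} = \left(-4245\right) \left(- \frac{1}{15895}\right) + 22181 \cdot \frac{1}{21771} = \frac{849}{3179} + \frac{541}{531} = \frac{2170658}{1688049} \approx 1.2859$)
$\frac{V + y{\left(-170,-137 \right)}}{-18661 - 35061} = \frac{\frac{2170658}{1688049} - 137}{-18661 - 35061} = - \frac{229092055}{1688049 \left(-53722\right)} = \left(- \frac{229092055}{1688049}\right) \left(- \frac{1}{53722}\right) = \frac{229092055}{90685368378}$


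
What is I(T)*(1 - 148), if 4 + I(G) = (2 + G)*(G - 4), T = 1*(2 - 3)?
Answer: 1323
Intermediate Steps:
T = -1 (T = 1*(-1) = -1)
I(G) = -4 + (-4 + G)*(2 + G) (I(G) = -4 + (2 + G)*(G - 4) = -4 + (2 + G)*(-4 + G) = -4 + (-4 + G)*(2 + G))
I(T)*(1 - 148) = (-12 + (-1)² - 2*(-1))*(1 - 148) = (-12 + 1 + 2)*(-147) = -9*(-147) = 1323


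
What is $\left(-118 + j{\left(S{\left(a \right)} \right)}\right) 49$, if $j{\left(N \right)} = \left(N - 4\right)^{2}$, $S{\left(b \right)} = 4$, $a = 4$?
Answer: $-5782$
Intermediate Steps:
$j{\left(N \right)} = \left(-4 + N\right)^{2}$
$\left(-118 + j{\left(S{\left(a \right)} \right)}\right) 49 = \left(-118 + \left(-4 + 4\right)^{2}\right) 49 = \left(-118 + 0^{2}\right) 49 = \left(-118 + 0\right) 49 = \left(-118\right) 49 = -5782$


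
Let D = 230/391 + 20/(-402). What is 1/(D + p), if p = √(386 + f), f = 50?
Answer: -1571820/1271825501 + 11675889*√109/2543651002 ≈ 0.046687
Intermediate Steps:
p = 2*√109 (p = √(386 + 50) = √436 = 2*√109 ≈ 20.881)
D = 1840/3417 (D = 230*(1/391) + 20*(-1/402) = 10/17 - 10/201 = 1840/3417 ≈ 0.53848)
1/(D + p) = 1/(1840/3417 + 2*√109)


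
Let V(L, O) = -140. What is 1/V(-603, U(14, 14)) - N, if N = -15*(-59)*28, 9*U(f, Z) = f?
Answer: -3469201/140 ≈ -24780.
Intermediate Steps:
U(f, Z) = f/9
N = 24780 (N = 885*28 = 24780)
1/V(-603, U(14, 14)) - N = 1/(-140) - 1*24780 = -1/140 - 24780 = -3469201/140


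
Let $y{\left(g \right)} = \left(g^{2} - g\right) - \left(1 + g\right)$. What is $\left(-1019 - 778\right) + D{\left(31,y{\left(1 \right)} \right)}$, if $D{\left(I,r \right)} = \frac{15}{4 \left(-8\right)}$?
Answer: $- \frac{57519}{32} \approx -1797.5$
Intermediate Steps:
$y{\left(g \right)} = -1 + g^{2} - 2 g$
$D{\left(I,r \right)} = - \frac{15}{32}$ ($D{\left(I,r \right)} = \frac{15}{-32} = 15 \left(- \frac{1}{32}\right) = - \frac{15}{32}$)
$\left(-1019 - 778\right) + D{\left(31,y{\left(1 \right)} \right)} = \left(-1019 - 778\right) - \frac{15}{32} = -1797 - \frac{15}{32} = - \frac{57519}{32}$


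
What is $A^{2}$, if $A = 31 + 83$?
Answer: $12996$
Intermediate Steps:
$A = 114$
$A^{2} = 114^{2} = 12996$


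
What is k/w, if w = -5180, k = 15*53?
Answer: -159/1036 ≈ -0.15347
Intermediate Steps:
k = 795
k/w = 795/(-5180) = 795*(-1/5180) = -159/1036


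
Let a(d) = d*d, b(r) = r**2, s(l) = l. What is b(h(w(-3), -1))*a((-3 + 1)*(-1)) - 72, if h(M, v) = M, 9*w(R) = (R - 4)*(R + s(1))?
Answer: -5048/81 ≈ -62.321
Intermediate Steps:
w(R) = (1 + R)*(-4 + R)/9 (w(R) = ((R - 4)*(R + 1))/9 = ((-4 + R)*(1 + R))/9 = ((1 + R)*(-4 + R))/9 = (1 + R)*(-4 + R)/9)
a(d) = d**2
b(h(w(-3), -1))*a((-3 + 1)*(-1)) - 72 = (-4/9 - 1/3*(-3) + (1/9)*(-3)**2)**2*((-3 + 1)*(-1))**2 - 72 = (-4/9 + 1 + (1/9)*9)**2*(-2*(-1))**2 - 72 = (-4/9 + 1 + 1)**2*2**2 - 72 = (14/9)**2*4 - 72 = (196/81)*4 - 72 = 784/81 - 72 = -5048/81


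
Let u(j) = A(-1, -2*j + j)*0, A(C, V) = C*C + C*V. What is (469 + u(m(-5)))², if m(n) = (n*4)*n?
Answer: 219961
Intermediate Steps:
m(n) = 4*n² (m(n) = (4*n)*n = 4*n²)
A(C, V) = C² + C*V
u(j) = 0 (u(j) = -(-1 + (-2*j + j))*0 = -(-1 - j)*0 = (1 + j)*0 = 0)
(469 + u(m(-5)))² = (469 + 0)² = 469² = 219961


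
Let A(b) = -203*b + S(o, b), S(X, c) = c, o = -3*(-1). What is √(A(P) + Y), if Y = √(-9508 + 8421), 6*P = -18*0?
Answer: 1087^(¼)*√I ≈ 4.0602 + 4.0602*I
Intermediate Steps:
o = 3
P = 0 (P = (-18*0)/6 = (⅙)*0 = 0)
A(b) = -202*b (A(b) = -203*b + b = -202*b)
Y = I*√1087 (Y = √(-1087) = I*√1087 ≈ 32.97*I)
√(A(P) + Y) = √(-202*0 + I*√1087) = √(0 + I*√1087) = √(I*√1087) = 1087^(¼)*√I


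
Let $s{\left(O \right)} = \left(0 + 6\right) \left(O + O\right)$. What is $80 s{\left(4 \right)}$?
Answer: $3840$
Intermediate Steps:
$s{\left(O \right)} = 12 O$ ($s{\left(O \right)} = 6 \cdot 2 O = 12 O$)
$80 s{\left(4 \right)} = 80 \cdot 12 \cdot 4 = 80 \cdot 48 = 3840$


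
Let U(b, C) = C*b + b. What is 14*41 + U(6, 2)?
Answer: 592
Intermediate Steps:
U(b, C) = b + C*b
14*41 + U(6, 2) = 14*41 + 6*(1 + 2) = 574 + 6*3 = 574 + 18 = 592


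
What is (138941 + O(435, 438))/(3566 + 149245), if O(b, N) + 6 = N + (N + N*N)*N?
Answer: 84358889/152811 ≈ 552.05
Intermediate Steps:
O(b, N) = -6 + N + N*(N + N²) (O(b, N) = -6 + (N + (N + N*N)*N) = -6 + (N + (N + N²)*N) = -6 + (N + N*(N + N²)) = -6 + N + N*(N + N²))
(138941 + O(435, 438))/(3566 + 149245) = (138941 + (-6 + 438 + 438² + 438³))/(3566 + 149245) = (138941 + (-6 + 438 + 191844 + 84027672))/152811 = (138941 + 84219948)*(1/152811) = 84358889*(1/152811) = 84358889/152811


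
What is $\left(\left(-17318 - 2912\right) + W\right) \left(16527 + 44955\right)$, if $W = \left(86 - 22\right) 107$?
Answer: $-822752124$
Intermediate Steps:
$W = 6848$ ($W = 64 \cdot 107 = 6848$)
$\left(\left(-17318 - 2912\right) + W\right) \left(16527 + 44955\right) = \left(\left(-17318 - 2912\right) + 6848\right) \left(16527 + 44955\right) = \left(-20230 + 6848\right) 61482 = \left(-13382\right) 61482 = -822752124$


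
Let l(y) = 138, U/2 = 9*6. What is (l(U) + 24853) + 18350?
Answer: 43341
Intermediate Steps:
U = 108 (U = 2*(9*6) = 2*54 = 108)
(l(U) + 24853) + 18350 = (138 + 24853) + 18350 = 24991 + 18350 = 43341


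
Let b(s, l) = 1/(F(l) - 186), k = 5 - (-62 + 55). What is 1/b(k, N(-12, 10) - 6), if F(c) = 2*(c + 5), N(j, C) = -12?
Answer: -212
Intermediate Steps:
F(c) = 10 + 2*c (F(c) = 2*(5 + c) = 10 + 2*c)
k = 12 (k = 5 - 1*(-7) = 5 + 7 = 12)
b(s, l) = 1/(-176 + 2*l) (b(s, l) = 1/((10 + 2*l) - 186) = 1/(-176 + 2*l))
1/b(k, N(-12, 10) - 6) = 1/(1/(2*(-88 + (-12 - 6)))) = 1/(1/(2*(-88 - 18))) = 1/((½)/(-106)) = 1/((½)*(-1/106)) = 1/(-1/212) = -212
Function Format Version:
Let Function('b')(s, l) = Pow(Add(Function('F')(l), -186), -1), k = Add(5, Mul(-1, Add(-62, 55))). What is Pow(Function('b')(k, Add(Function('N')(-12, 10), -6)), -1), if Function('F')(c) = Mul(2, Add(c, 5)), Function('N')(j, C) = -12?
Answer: -212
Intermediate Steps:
Function('F')(c) = Add(10, Mul(2, c)) (Function('F')(c) = Mul(2, Add(5, c)) = Add(10, Mul(2, c)))
k = 12 (k = Add(5, Mul(-1, -7)) = Add(5, 7) = 12)
Function('b')(s, l) = Pow(Add(-176, Mul(2, l)), -1) (Function('b')(s, l) = Pow(Add(Add(10, Mul(2, l)), -186), -1) = Pow(Add(-176, Mul(2, l)), -1))
Pow(Function('b')(k, Add(Function('N')(-12, 10), -6)), -1) = Pow(Mul(Rational(1, 2), Pow(Add(-88, Add(-12, -6)), -1)), -1) = Pow(Mul(Rational(1, 2), Pow(Add(-88, -18), -1)), -1) = Pow(Mul(Rational(1, 2), Pow(-106, -1)), -1) = Pow(Mul(Rational(1, 2), Rational(-1, 106)), -1) = Pow(Rational(-1, 212), -1) = -212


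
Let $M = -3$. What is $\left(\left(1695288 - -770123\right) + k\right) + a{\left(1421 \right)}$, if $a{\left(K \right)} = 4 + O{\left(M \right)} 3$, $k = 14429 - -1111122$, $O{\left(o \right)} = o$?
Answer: $3590957$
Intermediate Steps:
$k = 1125551$ ($k = 14429 + 1111122 = 1125551$)
$a{\left(K \right)} = -5$ ($a{\left(K \right)} = 4 - 9 = -5$)
$\left(\left(1695288 - -770123\right) + k\right) + a{\left(1421 \right)} = \left(\left(1695288 - -770123\right) + 1125551\right) - 5 = \left(\left(1695288 + 770123\right) + 1125551\right) - 5 = \left(2465411 + 1125551\right) - 5 = 3590962 - 5 = 3590957$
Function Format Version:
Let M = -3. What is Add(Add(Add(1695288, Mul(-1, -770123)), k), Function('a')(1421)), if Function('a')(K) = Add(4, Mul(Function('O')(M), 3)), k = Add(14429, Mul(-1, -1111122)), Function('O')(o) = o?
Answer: 3590957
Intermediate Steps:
k = 1125551 (k = Add(14429, 1111122) = 1125551)
Function('a')(K) = -5 (Function('a')(K) = Add(4, Mul(-3, 3)) = Add(4, -9) = -5)
Add(Add(Add(1695288, Mul(-1, -770123)), k), Function('a')(1421)) = Add(Add(Add(1695288, Mul(-1, -770123)), 1125551), -5) = Add(Add(Add(1695288, 770123), 1125551), -5) = Add(Add(2465411, 1125551), -5) = Add(3590962, -5) = 3590957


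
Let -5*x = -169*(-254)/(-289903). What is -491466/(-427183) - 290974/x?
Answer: -90086727934151557/9168628729 ≈ -9.8255e+6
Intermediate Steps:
x = 42926/1449515 (x = -(-169*(-254))/(5*(-289903)) = -42926*(-1)/(5*289903) = -1/5*(-42926/289903) = 42926/1449515 ≈ 0.029614)
-491466/(-427183) - 290974/x = -491466/(-427183) - 290974/42926/1449515 = -491466*(-1/427183) - 290974*1449515/42926 = 491466/427183 - 210885588805/21463 = -90086727934151557/9168628729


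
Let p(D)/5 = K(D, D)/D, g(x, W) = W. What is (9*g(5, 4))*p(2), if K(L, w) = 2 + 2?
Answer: 360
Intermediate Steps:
K(L, w) = 4
p(D) = 20/D (p(D) = 5*(4/D) = 20/D)
(9*g(5, 4))*p(2) = (9*4)*(20/2) = 36*(20*(½)) = 36*10 = 360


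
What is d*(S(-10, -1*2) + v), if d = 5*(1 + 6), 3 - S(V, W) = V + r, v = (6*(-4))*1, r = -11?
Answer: 0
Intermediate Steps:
v = -24 (v = -24*1 = -24)
S(V, W) = 14 - V (S(V, W) = 3 - (V - 11) = 3 - (-11 + V) = 3 + (11 - V) = 14 - V)
d = 35 (d = 5*7 = 35)
d*(S(-10, -1*2) + v) = 35*((14 - 1*(-10)) - 24) = 35*((14 + 10) - 24) = 35*(24 - 24) = 35*0 = 0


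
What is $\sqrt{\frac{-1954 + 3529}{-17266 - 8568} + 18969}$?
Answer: $\frac{\sqrt{12659785613214}}{25834} \approx 137.73$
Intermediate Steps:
$\sqrt{\frac{-1954 + 3529}{-17266 - 8568} + 18969} = \sqrt{\frac{1575}{-25834} + 18969} = \sqrt{1575 \left(- \frac{1}{25834}\right) + 18969} = \sqrt{- \frac{1575}{25834} + 18969} = \sqrt{\frac{490043571}{25834}} = \frac{\sqrt{12659785613214}}{25834}$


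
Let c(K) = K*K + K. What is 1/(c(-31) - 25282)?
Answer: -1/24352 ≈ -4.1064e-5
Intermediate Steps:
c(K) = K + K² (c(K) = K² + K = K + K²)
1/(c(-31) - 25282) = 1/(-31*(1 - 31) - 25282) = 1/(-31*(-30) - 25282) = 1/(930 - 25282) = 1/(-24352) = -1/24352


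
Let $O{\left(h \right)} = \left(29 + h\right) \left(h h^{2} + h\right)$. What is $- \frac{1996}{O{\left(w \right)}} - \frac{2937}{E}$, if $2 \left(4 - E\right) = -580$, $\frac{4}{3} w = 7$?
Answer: $- \frac{191036297}{18407046} \approx -10.378$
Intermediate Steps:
$w = \frac{21}{4}$ ($w = \frac{3}{4} \cdot 7 = \frac{21}{4} \approx 5.25$)
$E = 294$ ($E = 4 - -290 = 4 + 290 = 294$)
$O{\left(h \right)} = \left(29 + h\right) \left(h + h^{3}\right)$ ($O{\left(h \right)} = \left(29 + h\right) \left(h^{3} + h\right) = \left(29 + h\right) \left(h + h^{3}\right)$)
$- \frac{1996}{O{\left(w \right)}} - \frac{2937}{E} = - \frac{1996}{\frac{21}{4} \left(29 + \frac{21}{4} + \left(\frac{21}{4}\right)^{3} + 29 \left(\frac{21}{4}\right)^{2}\right)} - \frac{2937}{294} = - \frac{1996}{\frac{21}{4} \left(29 + \frac{21}{4} + \frac{9261}{64} + 29 \cdot \frac{441}{16}\right)} - \frac{979}{98} = - \frac{1996}{\frac{21}{4} \left(29 + \frac{21}{4} + \frac{9261}{64} + \frac{12789}{16}\right)} - \frac{979}{98} = - \frac{1996}{\frac{21}{4} \cdot \frac{62609}{64}} - \frac{979}{98} = - \frac{1996}{\frac{1314789}{256}} - \frac{979}{98} = \left(-1996\right) \frac{256}{1314789} - \frac{979}{98} = - \frac{510976}{1314789} - \frac{979}{98} = - \frac{191036297}{18407046}$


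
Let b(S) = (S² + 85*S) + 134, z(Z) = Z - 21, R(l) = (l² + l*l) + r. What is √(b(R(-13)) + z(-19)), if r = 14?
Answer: 3*√17102 ≈ 392.32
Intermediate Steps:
R(l) = 14 + 2*l² (R(l) = (l² + l*l) + 14 = (l² + l²) + 14 = 2*l² + 14 = 14 + 2*l²)
z(Z) = -21 + Z
b(S) = 134 + S² + 85*S
√(b(R(-13)) + z(-19)) = √((134 + (14 + 2*(-13)²)² + 85*(14 + 2*(-13)²)) + (-21 - 19)) = √((134 + (14 + 2*169)² + 85*(14 + 2*169)) - 40) = √((134 + (14 + 338)² + 85*(14 + 338)) - 40) = √((134 + 352² + 85*352) - 40) = √((134 + 123904 + 29920) - 40) = √(153958 - 40) = √153918 = 3*√17102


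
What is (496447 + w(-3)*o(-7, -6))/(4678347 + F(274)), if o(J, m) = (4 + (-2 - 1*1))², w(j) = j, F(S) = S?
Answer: 496444/4678621 ≈ 0.10611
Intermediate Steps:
o(J, m) = 1 (o(J, m) = (4 + (-2 - 1))² = (4 - 3)² = 1² = 1)
(496447 + w(-3)*o(-7, -6))/(4678347 + F(274)) = (496447 - 3*1)/(4678347 + 274) = (496447 - 3)/4678621 = 496444*(1/4678621) = 496444/4678621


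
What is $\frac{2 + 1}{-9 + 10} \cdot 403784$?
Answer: $1211352$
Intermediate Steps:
$\frac{2 + 1}{-9 + 10} \cdot 403784 = \frac{3}{1} \cdot 403784 = 3 \cdot 1 \cdot 403784 = 3 \cdot 403784 = 1211352$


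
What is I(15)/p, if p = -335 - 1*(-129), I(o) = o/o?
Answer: -1/206 ≈ -0.0048544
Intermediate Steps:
I(o) = 1
p = -206 (p = -335 + 129 = -206)
I(15)/p = 1/(-206) = 1*(-1/206) = -1/206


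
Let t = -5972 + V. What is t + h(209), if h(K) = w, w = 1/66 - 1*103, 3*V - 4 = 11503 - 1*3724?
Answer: -229723/66 ≈ -3480.7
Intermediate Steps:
V = 7783/3 (V = 4/3 + (11503 - 1*3724)/3 = 4/3 + (11503 - 3724)/3 = 4/3 + (⅓)*7779 = 4/3 + 2593 = 7783/3 ≈ 2594.3)
t = -10133/3 (t = -5972 + 7783/3 = -10133/3 ≈ -3377.7)
w = -6797/66 (w = 1/66 - 103 = -6797/66 ≈ -102.98)
h(K) = -6797/66
t + h(209) = -10133/3 - 6797/66 = -229723/66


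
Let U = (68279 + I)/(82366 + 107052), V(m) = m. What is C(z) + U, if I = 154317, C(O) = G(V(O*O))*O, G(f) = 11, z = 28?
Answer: 29281670/94709 ≈ 309.18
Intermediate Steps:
C(O) = 11*O
U = 111298/94709 (U = (68279 + 154317)/(82366 + 107052) = 222596/189418 = 222596*(1/189418) = 111298/94709 ≈ 1.1752)
C(z) + U = 11*28 + 111298/94709 = 308 + 111298/94709 = 29281670/94709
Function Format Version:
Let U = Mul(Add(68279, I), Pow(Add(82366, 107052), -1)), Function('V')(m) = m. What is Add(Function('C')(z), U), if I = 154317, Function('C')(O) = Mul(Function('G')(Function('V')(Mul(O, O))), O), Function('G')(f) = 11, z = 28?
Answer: Rational(29281670, 94709) ≈ 309.18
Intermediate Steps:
Function('C')(O) = Mul(11, O)
U = Rational(111298, 94709) (U = Mul(Add(68279, 154317), Pow(Add(82366, 107052), -1)) = Mul(222596, Pow(189418, -1)) = Mul(222596, Rational(1, 189418)) = Rational(111298, 94709) ≈ 1.1752)
Add(Function('C')(z), U) = Add(Mul(11, 28), Rational(111298, 94709)) = Add(308, Rational(111298, 94709)) = Rational(29281670, 94709)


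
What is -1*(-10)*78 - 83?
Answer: 697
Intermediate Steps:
-1*(-10)*78 - 83 = 10*78 - 83 = 780 - 83 = 697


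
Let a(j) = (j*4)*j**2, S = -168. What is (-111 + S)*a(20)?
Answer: -8928000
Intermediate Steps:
a(j) = 4*j**3 (a(j) = (4*j)*j**2 = 4*j**3)
(-111 + S)*a(20) = (-111 - 168)*(4*20**3) = -1116*8000 = -279*32000 = -8928000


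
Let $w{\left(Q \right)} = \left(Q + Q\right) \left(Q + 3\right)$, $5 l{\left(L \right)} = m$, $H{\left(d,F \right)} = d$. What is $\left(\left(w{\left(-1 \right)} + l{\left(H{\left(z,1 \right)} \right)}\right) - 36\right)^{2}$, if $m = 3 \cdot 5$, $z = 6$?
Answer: $1369$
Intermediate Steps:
$m = 15$
$l{\left(L \right)} = 3$ ($l{\left(L \right)} = \frac{1}{5} \cdot 15 = 3$)
$w{\left(Q \right)} = 2 Q \left(3 + Q\right)$
$\left(\left(w{\left(-1 \right)} + l{\left(H{\left(z,1 \right)} \right)}\right) - 36\right)^{2} = \left(\left(2 \left(-1\right) \left(3 - 1\right) + 3\right) - 36\right)^{2} = \left(\left(2 \left(-1\right) 2 + 3\right) - 36\right)^{2} = \left(\left(-4 + 3\right) - 36\right)^{2} = \left(-1 - 36\right)^{2} = \left(-37\right)^{2} = 1369$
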